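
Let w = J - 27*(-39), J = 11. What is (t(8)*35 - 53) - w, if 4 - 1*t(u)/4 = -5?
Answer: 143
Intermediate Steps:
t(u) = 36 (t(u) = 16 - 4*(-5) = 16 + 20 = 36)
w = 1064 (w = 11 - 27*(-39) = 11 + 1053 = 1064)
(t(8)*35 - 53) - w = (36*35 - 53) - 1*1064 = (1260 - 53) - 1064 = 1207 - 1064 = 143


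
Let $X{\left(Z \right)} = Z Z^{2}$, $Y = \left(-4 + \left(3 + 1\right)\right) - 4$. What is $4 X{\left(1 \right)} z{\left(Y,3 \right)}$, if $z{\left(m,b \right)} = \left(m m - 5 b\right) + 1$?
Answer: $8$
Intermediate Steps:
$Y = -4$ ($Y = \left(-4 + 4\right) - 4 = 0 - 4 = -4$)
$z{\left(m,b \right)} = 1 + m^{2} - 5 b$ ($z{\left(m,b \right)} = \left(m^{2} - 5 b\right) + 1 = 1 + m^{2} - 5 b$)
$X{\left(Z \right)} = Z^{3}$
$4 X{\left(1 \right)} z{\left(Y,3 \right)} = 4 \cdot 1^{3} \left(1 + \left(-4\right)^{2} - 15\right) = 4 \cdot 1 \left(1 + 16 - 15\right) = 4 \cdot 2 = 8$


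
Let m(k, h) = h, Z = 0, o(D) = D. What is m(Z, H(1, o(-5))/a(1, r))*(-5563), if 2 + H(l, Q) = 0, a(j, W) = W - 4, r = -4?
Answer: -5563/4 ≈ -1390.8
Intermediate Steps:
a(j, W) = -4 + W
H(l, Q) = -2 (H(l, Q) = -2 + 0 = -2)
m(Z, H(1, o(-5))/a(1, r))*(-5563) = -2/(-4 - 4)*(-5563) = -2/(-8)*(-5563) = -2*(-⅛)*(-5563) = (¼)*(-5563) = -5563/4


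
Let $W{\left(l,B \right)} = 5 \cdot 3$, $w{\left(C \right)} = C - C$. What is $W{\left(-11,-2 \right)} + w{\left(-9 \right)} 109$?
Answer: $15$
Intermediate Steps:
$w{\left(C \right)} = 0$
$W{\left(l,B \right)} = 15$
$W{\left(-11,-2 \right)} + w{\left(-9 \right)} 109 = 15 + 0 \cdot 109 = 15 + 0 = 15$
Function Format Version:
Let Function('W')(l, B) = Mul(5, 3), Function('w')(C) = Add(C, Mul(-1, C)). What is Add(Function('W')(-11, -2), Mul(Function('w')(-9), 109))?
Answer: 15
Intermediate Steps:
Function('w')(C) = 0
Function('W')(l, B) = 15
Add(Function('W')(-11, -2), Mul(Function('w')(-9), 109)) = Add(15, Mul(0, 109)) = Add(15, 0) = 15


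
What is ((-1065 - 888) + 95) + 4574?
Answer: 2716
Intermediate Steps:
((-1065 - 888) + 95) + 4574 = (-1953 + 95) + 4574 = -1858 + 4574 = 2716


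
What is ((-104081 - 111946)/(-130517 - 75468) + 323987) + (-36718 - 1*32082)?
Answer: 52564910222/205985 ≈ 2.5519e+5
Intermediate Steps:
((-104081 - 111946)/(-130517 - 75468) + 323987) + (-36718 - 1*32082) = (-216027/(-205985) + 323987) + (-36718 - 32082) = (-216027*(-1/205985) + 323987) - 68800 = (216027/205985 + 323987) - 68800 = 66736678222/205985 - 68800 = 52564910222/205985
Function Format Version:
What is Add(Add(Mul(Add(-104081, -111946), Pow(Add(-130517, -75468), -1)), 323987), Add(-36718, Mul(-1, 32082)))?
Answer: Rational(52564910222, 205985) ≈ 2.5519e+5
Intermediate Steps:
Add(Add(Mul(Add(-104081, -111946), Pow(Add(-130517, -75468), -1)), 323987), Add(-36718, Mul(-1, 32082))) = Add(Add(Mul(-216027, Pow(-205985, -1)), 323987), Add(-36718, -32082)) = Add(Add(Mul(-216027, Rational(-1, 205985)), 323987), -68800) = Add(Add(Rational(216027, 205985), 323987), -68800) = Add(Rational(66736678222, 205985), -68800) = Rational(52564910222, 205985)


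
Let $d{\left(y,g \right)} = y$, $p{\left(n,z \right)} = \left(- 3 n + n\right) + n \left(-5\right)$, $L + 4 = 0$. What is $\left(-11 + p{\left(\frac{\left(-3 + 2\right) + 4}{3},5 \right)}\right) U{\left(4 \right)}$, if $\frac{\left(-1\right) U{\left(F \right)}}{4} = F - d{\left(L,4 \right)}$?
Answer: $576$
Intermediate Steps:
$L = -4$ ($L = -4 + 0 = -4$)
$p{\left(n,z \right)} = - 7 n$ ($p{\left(n,z \right)} = - 2 n - 5 n = - 7 n$)
$U{\left(F \right)} = -16 - 4 F$ ($U{\left(F \right)} = - 4 \left(F - -4\right) = - 4 \left(F + 4\right) = - 4 \left(4 + F\right) = -16 - 4 F$)
$\left(-11 + p{\left(\frac{\left(-3 + 2\right) + 4}{3},5 \right)}\right) U{\left(4 \right)} = \left(-11 - 7 \frac{\left(-3 + 2\right) + 4}{3}\right) \left(-16 - 16\right) = \left(-11 - 7 \left(-1 + 4\right) \frac{1}{3}\right) \left(-16 - 16\right) = \left(-11 - 7 \cdot 3 \cdot \frac{1}{3}\right) \left(-32\right) = \left(-11 - 7\right) \left(-32\right) = \left(-18\right) \left(-32\right) = 576$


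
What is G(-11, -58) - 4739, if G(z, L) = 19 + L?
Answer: -4778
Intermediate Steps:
G(-11, -58) - 4739 = (19 - 58) - 4739 = -39 - 4739 = -4778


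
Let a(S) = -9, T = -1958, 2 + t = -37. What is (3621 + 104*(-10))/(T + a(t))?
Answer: -2581/1967 ≈ -1.3122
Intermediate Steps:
t = -39 (t = -2 - 37 = -39)
(3621 + 104*(-10))/(T + a(t)) = (3621 + 104*(-10))/(-1958 - 9) = (3621 - 1040)/(-1967) = 2581*(-1/1967) = -2581/1967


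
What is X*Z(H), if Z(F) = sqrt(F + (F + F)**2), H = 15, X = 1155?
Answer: 1155*sqrt(915) ≈ 34938.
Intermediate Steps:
Z(F) = sqrt(F + 4*F**2) (Z(F) = sqrt(F + (2*F)**2) = sqrt(F + 4*F**2))
X*Z(H) = 1155*sqrt(15*(1 + 4*15)) = 1155*sqrt(15*(1 + 60)) = 1155*sqrt(15*61) = 1155*sqrt(915)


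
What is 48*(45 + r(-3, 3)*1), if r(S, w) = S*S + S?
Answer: 2448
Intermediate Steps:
r(S, w) = S + S² (r(S, w) = S² + S = S + S²)
48*(45 + r(-3, 3)*1) = 48*(45 - 3*(1 - 3)*1) = 48*(45 - 3*(-2)*1) = 48*(45 + 6*1) = 48*(45 + 6) = 48*51 = 2448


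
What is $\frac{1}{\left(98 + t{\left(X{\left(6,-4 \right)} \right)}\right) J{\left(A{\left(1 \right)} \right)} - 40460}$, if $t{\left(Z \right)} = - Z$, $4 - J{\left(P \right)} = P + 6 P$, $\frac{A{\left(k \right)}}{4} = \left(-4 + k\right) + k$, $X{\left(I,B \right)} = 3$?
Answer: $- \frac{1}{34760} \approx -2.8769 \cdot 10^{-5}$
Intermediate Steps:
$A{\left(k \right)} = -16 + 8 k$ ($A{\left(k \right)} = 4 \left(\left(-4 + k\right) + k\right) = 4 \left(-4 + 2 k\right) = -16 + 8 k$)
$J{\left(P \right)} = 4 - 7 P$ ($J{\left(P \right)} = 4 - \left(P + 6 P\right) = 4 - 7 P$)
$\frac{1}{\left(98 + t{\left(X{\left(6,-4 \right)} \right)}\right) J{\left(A{\left(1 \right)} \right)} - 40460} = \frac{1}{\left(98 - 3\right) \left(4 - 7 \left(-16 + 8 \cdot 1\right)\right) - 40460} = \frac{1}{\left(98 - 3\right) \left(4 - 7 \left(-16 + 8\right)\right) - 40460} = \frac{1}{95 \left(4 - -56\right) - 40460} = \frac{1}{95 \left(4 + 56\right) - 40460} = \frac{1}{95 \cdot 60 - 40460} = \frac{1}{5700 - 40460} = \frac{1}{-34760} = - \frac{1}{34760}$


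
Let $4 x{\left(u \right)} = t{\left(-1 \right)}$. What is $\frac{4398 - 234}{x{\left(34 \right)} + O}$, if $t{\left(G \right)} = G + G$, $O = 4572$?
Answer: $\frac{8328}{9143} \approx 0.91086$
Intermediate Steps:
$t{\left(G \right)} = 2 G$
$x{\left(u \right)} = - \frac{1}{2}$ ($x{\left(u \right)} = \frac{2 \left(-1\right)}{4} = \frac{1}{4} \left(-2\right) = - \frac{1}{2}$)
$\frac{4398 - 234}{x{\left(34 \right)} + O} = \frac{4398 - 234}{- \frac{1}{2} + 4572} = \frac{4398 - 234}{\frac{9143}{2}} = 4164 \cdot \frac{2}{9143} = \frac{8328}{9143}$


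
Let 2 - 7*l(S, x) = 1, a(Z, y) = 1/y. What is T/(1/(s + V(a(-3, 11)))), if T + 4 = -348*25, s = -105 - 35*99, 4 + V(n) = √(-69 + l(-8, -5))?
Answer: 31108096 - 8704*I*√3374/7 ≈ 3.1108e+7 - 72226.0*I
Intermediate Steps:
l(S, x) = ⅐ (l(S, x) = 2/7 - ⅐*1 = 2/7 - ⅐ = ⅐)
V(n) = -4 + I*√3374/7 (V(n) = -4 + √(-69 + ⅐) = -4 + √(-482/7) = -4 + I*√3374/7)
s = -3570 (s = -105 - 3465 = -3570)
T = -8704 (T = -4 - 348*25 = -4 - 8700 = -8704)
T/(1/(s + V(a(-3, 11)))) = -(-31108096 + 8704*I*√3374/7) = -8704*(-3574 + I*√3374/7) = 31108096 - 8704*I*√3374/7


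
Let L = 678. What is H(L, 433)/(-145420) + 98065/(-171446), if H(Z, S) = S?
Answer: -651584019/1133258060 ≈ -0.57497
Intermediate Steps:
H(L, 433)/(-145420) + 98065/(-171446) = 433/(-145420) + 98065/(-171446) = 433*(-1/145420) + 98065*(-1/171446) = -433/145420 - 8915/15586 = -651584019/1133258060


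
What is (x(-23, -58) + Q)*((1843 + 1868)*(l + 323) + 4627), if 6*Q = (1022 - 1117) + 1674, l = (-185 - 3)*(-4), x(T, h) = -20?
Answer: 2913587984/3 ≈ 9.7120e+8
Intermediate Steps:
l = 752 (l = -188*(-4) = 752)
Q = 1579/6 (Q = ((1022 - 1117) + 1674)/6 = (-95 + 1674)/6 = (1/6)*1579 = 1579/6 ≈ 263.17)
(x(-23, -58) + Q)*((1843 + 1868)*(l + 323) + 4627) = (-20 + 1579/6)*((1843 + 1868)*(752 + 323) + 4627) = 1459*(3711*1075 + 4627)/6 = 1459*(3989325 + 4627)/6 = (1459/6)*3993952 = 2913587984/3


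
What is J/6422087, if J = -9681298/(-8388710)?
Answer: 440059/2448773883535 ≈ 1.7971e-7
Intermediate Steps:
J = 440059/381305 (J = -9681298*(-1/8388710) = 440059/381305 ≈ 1.1541)
J/6422087 = (440059/381305)/6422087 = (440059/381305)*(1/6422087) = 440059/2448773883535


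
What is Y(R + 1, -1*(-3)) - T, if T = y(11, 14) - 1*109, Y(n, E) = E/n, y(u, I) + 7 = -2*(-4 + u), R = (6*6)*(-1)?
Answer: 4547/35 ≈ 129.91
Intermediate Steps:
R = -36 (R = 36*(-1) = -36)
y(u, I) = 1 - 2*u (y(u, I) = -7 - 2*(-4 + u) = -7 + (8 - 2*u) = 1 - 2*u)
T = -130 (T = (1 - 2*11) - 1*109 = (1 - 22) - 109 = -21 - 109 = -130)
Y(R + 1, -1*(-3)) - T = (-1*(-3))/(-36 + 1) - 1*(-130) = 3/(-35) + 130 = 3*(-1/35) + 130 = -3/35 + 130 = 4547/35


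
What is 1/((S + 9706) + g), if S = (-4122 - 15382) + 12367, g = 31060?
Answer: 1/33629 ≈ 2.9736e-5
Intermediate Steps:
S = -7137 (S = -19504 + 12367 = -7137)
1/((S + 9706) + g) = 1/((-7137 + 9706) + 31060) = 1/(2569 + 31060) = 1/33629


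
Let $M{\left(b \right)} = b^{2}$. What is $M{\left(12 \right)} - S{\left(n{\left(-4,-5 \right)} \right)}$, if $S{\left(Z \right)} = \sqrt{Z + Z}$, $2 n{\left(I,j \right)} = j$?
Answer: $144 - i \sqrt{5} \approx 144.0 - 2.2361 i$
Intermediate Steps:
$n{\left(I,j \right)} = \frac{j}{2}$
$S{\left(Z \right)} = \sqrt{2} \sqrt{Z}$ ($S{\left(Z \right)} = \sqrt{2 Z} = \sqrt{2} \sqrt{Z}$)
$M{\left(12 \right)} - S{\left(n{\left(-4,-5 \right)} \right)} = 12^{2} - \sqrt{2} \sqrt{\frac{1}{2} \left(-5\right)} = 144 - \sqrt{2} \sqrt{- \frac{5}{2}} = 144 - \sqrt{2} \frac{i \sqrt{10}}{2} = 144 - i \sqrt{5}$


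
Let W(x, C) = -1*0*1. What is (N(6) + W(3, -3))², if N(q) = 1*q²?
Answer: 1296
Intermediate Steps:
W(x, C) = 0 (W(x, C) = 0*1 = 0)
N(q) = q²
(N(6) + W(3, -3))² = (6² + 0)² = (36 + 0)² = 36² = 1296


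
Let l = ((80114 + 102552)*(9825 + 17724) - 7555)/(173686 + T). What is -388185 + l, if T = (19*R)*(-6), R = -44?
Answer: -64337177791/178702 ≈ -3.6003e+5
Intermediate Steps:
T = 5016 (T = (19*(-44))*(-6) = -836*(-6) = 5016)
l = 5032258079/178702 (l = ((80114 + 102552)*(9825 + 17724) - 7555)/(173686 + 5016) = (182666*27549 - 7555)/178702 = (5032265634 - 7555)*(1/178702) = 5032258079*(1/178702) = 5032258079/178702 ≈ 28160.)
-388185 + l = -388185 + 5032258079/178702 = -64337177791/178702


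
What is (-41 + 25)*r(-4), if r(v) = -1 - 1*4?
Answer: 80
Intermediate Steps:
r(v) = -5 (r(v) = -1 - 4 = -5)
(-41 + 25)*r(-4) = (-41 + 25)*(-5) = -16*(-5) = 80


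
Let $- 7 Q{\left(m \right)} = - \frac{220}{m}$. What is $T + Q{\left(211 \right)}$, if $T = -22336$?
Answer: $- \frac{32990052}{1477} \approx -22336.0$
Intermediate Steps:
$Q{\left(m \right)} = \frac{220}{7 m}$ ($Q{\left(m \right)} = - \frac{\left(-220\right) \frac{1}{m}}{7} = \frac{220}{7 m}$)
$T + Q{\left(211 \right)} = -22336 + \frac{220}{7 \cdot 211} = -22336 + \frac{220}{7} \cdot \frac{1}{211} = -22336 + \frac{220}{1477} = - \frac{32990052}{1477}$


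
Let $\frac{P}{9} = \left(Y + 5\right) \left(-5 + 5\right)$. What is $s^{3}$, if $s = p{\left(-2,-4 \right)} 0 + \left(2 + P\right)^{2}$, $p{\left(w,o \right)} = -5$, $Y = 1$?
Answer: $64$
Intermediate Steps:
$P = 0$ ($P = 9 \left(1 + 5\right) \left(-5 + 5\right) = 9 \cdot 6 \cdot 0 = 9 \cdot 0 = 0$)
$s = 4$ ($s = \left(-5\right) 0 + \left(2 + 0\right)^{2} = 0 + 2^{2} = 0 + 4 = 4$)
$s^{3} = 4^{3} = 64$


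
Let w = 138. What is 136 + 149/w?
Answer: 18917/138 ≈ 137.08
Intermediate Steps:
136 + 149/w = 136 + 149/138 = 18917/138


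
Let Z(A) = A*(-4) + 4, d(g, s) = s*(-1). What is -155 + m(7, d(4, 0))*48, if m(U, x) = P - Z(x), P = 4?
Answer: -155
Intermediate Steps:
d(g, s) = -s
Z(A) = 4 - 4*A (Z(A) = -4*A + 4 = 4 - 4*A)
m(U, x) = 4*x (m(U, x) = 4 - (4 - 4*x) = 4 + (-4 + 4*x) = 4*x)
-155 + m(7, d(4, 0))*48 = -155 + (4*(-1*0))*48 = -155 + (4*0)*48 = -155 + 0*48 = -155 + 0 = -155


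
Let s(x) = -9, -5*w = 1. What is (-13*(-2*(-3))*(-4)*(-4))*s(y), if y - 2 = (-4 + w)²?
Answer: 11232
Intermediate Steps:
w = -⅕ (w = -⅕*1 = -⅕ ≈ -0.20000)
y = 491/25 (y = 2 + (-4 - ⅕)² = 2 + (-21/5)² = 2 + 441/25 = 491/25 ≈ 19.640)
(-13*(-2*(-3))*(-4)*(-4))*s(y) = (-13*(-2*(-3))*(-4)*(-4))*(-9) = (-78*(-4)*(-4))*(-9) = (-13*(-24)*(-4))*(-9) = (312*(-4))*(-9) = -1248*(-9) = 11232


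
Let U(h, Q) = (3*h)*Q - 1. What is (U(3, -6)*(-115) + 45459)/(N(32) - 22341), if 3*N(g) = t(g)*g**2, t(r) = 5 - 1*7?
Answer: -155352/69071 ≈ -2.2492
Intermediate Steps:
t(r) = -2 (t(r) = 5 - 7 = -2)
U(h, Q) = -1 + 3*Q*h (U(h, Q) = 3*Q*h - 1 = -1 + 3*Q*h)
N(g) = -2*g**2/3 (N(g) = (-2*g**2)/3 = -2*g**2/3)
(U(3, -6)*(-115) + 45459)/(N(32) - 22341) = ((-1 + 3*(-6)*3)*(-115) + 45459)/(-2/3*32**2 - 22341) = ((-1 - 54)*(-115) + 45459)/(-2/3*1024 - 22341) = (-55*(-115) + 45459)/(-2048/3 - 22341) = (6325 + 45459)/(-69071/3) = 51784*(-3/69071) = -155352/69071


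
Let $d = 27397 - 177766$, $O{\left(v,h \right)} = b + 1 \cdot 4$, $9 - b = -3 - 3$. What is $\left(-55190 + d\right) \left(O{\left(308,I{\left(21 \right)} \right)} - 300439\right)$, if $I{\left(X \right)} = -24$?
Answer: $61754034780$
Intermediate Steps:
$b = 15$ ($b = 9 - \left(-3 - 3\right) = 9 - -6 = 9 + 6 = 15$)
$O{\left(v,h \right)} = 19$ ($O{\left(v,h \right)} = 15 + 1 \cdot 4 = 15 + 4 = 19$)
$d = -150369$ ($d = 27397 - 177766 = -150369$)
$\left(-55190 + d\right) \left(O{\left(308,I{\left(21 \right)} \right)} - 300439\right) = \left(-55190 - 150369\right) \left(19 - 300439\right) = \left(-205559\right) \left(-300420\right) = 61754034780$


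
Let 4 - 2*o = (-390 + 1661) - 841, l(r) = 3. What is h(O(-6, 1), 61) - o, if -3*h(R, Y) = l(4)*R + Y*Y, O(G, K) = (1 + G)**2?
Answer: -3157/3 ≈ -1052.3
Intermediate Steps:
o = -213 (o = 2 - ((-390 + 1661) - 841)/2 = 2 - (1271 - 841)/2 = 2 - 1/2*430 = 2 - 215 = -213)
h(R, Y) = -R - Y**2/3 (h(R, Y) = -(3*R + Y*Y)/3 = -(3*R + Y**2)/3 = -(Y**2 + 3*R)/3 = -R - Y**2/3)
h(O(-6, 1), 61) - o = (-(1 - 6)**2 - 1/3*61**2) - 1*(-213) = (-1*(-5)**2 - 1/3*3721) + 213 = (-1*25 - 3721/3) + 213 = (-25 - 3721/3) + 213 = -3796/3 + 213 = -3157/3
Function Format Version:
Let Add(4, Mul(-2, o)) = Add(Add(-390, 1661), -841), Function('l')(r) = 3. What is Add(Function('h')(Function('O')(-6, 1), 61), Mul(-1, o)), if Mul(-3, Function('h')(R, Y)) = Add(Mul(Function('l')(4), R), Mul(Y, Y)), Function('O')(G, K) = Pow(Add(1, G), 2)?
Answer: Rational(-3157, 3) ≈ -1052.3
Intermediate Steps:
o = -213 (o = Add(2, Mul(Rational(-1, 2), Add(Add(-390, 1661), -841))) = Add(2, Mul(Rational(-1, 2), Add(1271, -841))) = Add(2, Mul(Rational(-1, 2), 430)) = Add(2, -215) = -213)
Function('h')(R, Y) = Add(Mul(-1, R), Mul(Rational(-1, 3), Pow(Y, 2))) (Function('h')(R, Y) = Mul(Rational(-1, 3), Add(Mul(3, R), Mul(Y, Y))) = Mul(Rational(-1, 3), Add(Mul(3, R), Pow(Y, 2))) = Mul(Rational(-1, 3), Add(Pow(Y, 2), Mul(3, R))) = Add(Mul(-1, R), Mul(Rational(-1, 3), Pow(Y, 2))))
Add(Function('h')(Function('O')(-6, 1), 61), Mul(-1, o)) = Add(Add(Mul(-1, Pow(Add(1, -6), 2)), Mul(Rational(-1, 3), Pow(61, 2))), Mul(-1, -213)) = Add(Add(Mul(-1, Pow(-5, 2)), Mul(Rational(-1, 3), 3721)), 213) = Add(Add(Mul(-1, 25), Rational(-3721, 3)), 213) = Add(Add(-25, Rational(-3721, 3)), 213) = Add(Rational(-3796, 3), 213) = Rational(-3157, 3)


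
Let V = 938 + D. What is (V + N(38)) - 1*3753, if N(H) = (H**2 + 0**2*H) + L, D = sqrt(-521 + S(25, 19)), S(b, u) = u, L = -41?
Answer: -1412 + I*sqrt(502) ≈ -1412.0 + 22.405*I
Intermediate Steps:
D = I*sqrt(502) (D = sqrt(-521 + 19) = sqrt(-502) = I*sqrt(502) ≈ 22.405*I)
V = 938 + I*sqrt(502) ≈ 938.0 + 22.405*I
N(H) = -41 + H**2 (N(H) = (H**2 + 0**2*H) - 41 = (H**2 + 0*H) - 41 = (H**2 + 0) - 41 = H**2 - 41 = -41 + H**2)
(V + N(38)) - 1*3753 = ((938 + I*sqrt(502)) + (-41 + 38**2)) - 1*3753 = ((938 + I*sqrt(502)) + (-41 + 1444)) - 3753 = ((938 + I*sqrt(502)) + 1403) - 3753 = (2341 + I*sqrt(502)) - 3753 = -1412 + I*sqrt(502)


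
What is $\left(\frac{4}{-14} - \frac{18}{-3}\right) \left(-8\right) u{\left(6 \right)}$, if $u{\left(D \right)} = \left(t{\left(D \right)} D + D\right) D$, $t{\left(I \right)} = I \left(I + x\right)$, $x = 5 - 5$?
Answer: $- \frac{426240}{7} \approx -60891.0$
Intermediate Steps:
$x = 0$
$t{\left(I \right)} = I^{2}$ ($t{\left(I \right)} = I \left(I + 0\right) = I I = I^{2}$)
$u{\left(D \right)} = D \left(D + D^{3}\right)$ ($u{\left(D \right)} = \left(D^{2} D + D\right) D = \left(D^{3} + D\right) D = \left(D + D^{3}\right) D = D \left(D + D^{3}\right)$)
$\left(\frac{4}{-14} - \frac{18}{-3}\right) \left(-8\right) u{\left(6 \right)} = \left(\frac{4}{-14} - \frac{18}{-3}\right) \left(-8\right) \left(6^{2} + 6^{4}\right) = \left(4 \left(- \frac{1}{14}\right) - -6\right) \left(-8\right) \left(36 + 1296\right) = \left(- \frac{2}{7} + 6\right) \left(-8\right) 1332 = \frac{40}{7} \left(-8\right) 1332 = \left(- \frac{320}{7}\right) 1332 = - \frac{426240}{7}$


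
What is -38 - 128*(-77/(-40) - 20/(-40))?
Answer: -1742/5 ≈ -348.40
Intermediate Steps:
-38 - 128*(-77/(-40) - 20/(-40)) = -38 - 128*(-77*(-1/40) - 20*(-1/40)) = -38 - 128*(77/40 + ½) = -38 - 128*97/40 = -38 - 1552/5 = -1742/5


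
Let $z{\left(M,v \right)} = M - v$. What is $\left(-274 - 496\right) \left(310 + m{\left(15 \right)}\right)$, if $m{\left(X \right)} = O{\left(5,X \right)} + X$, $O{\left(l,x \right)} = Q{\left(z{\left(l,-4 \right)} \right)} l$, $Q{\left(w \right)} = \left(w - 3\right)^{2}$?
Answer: $-388850$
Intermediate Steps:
$Q{\left(w \right)} = \left(-3 + w\right)^{2}$
$O{\left(l,x \right)} = l \left(1 + l\right)^{2}$ ($O{\left(l,x \right)} = \left(-3 + \left(l - -4\right)\right)^{2} l = \left(-3 + \left(l + 4\right)\right)^{2} l = \left(-3 + \left(4 + l\right)\right)^{2} l = \left(1 + l\right)^{2} l = l \left(1 + l\right)^{2}$)
$m{\left(X \right)} = 180 + X$ ($m{\left(X \right)} = 5 \left(1 + 5\right)^{2} + X = 5 \cdot 6^{2} + X = 5 \cdot 36 + X = 180 + X$)
$\left(-274 - 496\right) \left(310 + m{\left(15 \right)}\right) = \left(-274 - 496\right) \left(310 + \left(180 + 15\right)\right) = - 770 \left(310 + 195\right) = \left(-770\right) 505 = -388850$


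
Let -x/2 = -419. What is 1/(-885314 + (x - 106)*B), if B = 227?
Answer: -1/719150 ≈ -1.3905e-6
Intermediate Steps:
x = 838 (x = -2*(-419) = 838)
1/(-885314 + (x - 106)*B) = 1/(-885314 + (838 - 106)*227) = 1/(-885314 + 732*227) = 1/(-885314 + 166164) = 1/(-719150) = -1/719150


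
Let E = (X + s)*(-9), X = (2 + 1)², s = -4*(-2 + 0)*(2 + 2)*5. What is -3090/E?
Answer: 1030/507 ≈ 2.0316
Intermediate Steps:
s = 160 (s = -(-8)*4*5 = -4*(-8)*5 = 32*5 = 160)
X = 9 (X = 3² = 9)
E = -1521 (E = (9 + 160)*(-9) = 169*(-9) = -1521)
-3090/E = -3090/(-1521) = -3090*(-1/1521) = 1030/507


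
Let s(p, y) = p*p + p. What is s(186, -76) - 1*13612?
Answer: 21170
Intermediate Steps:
s(p, y) = p + p² (s(p, y) = p² + p = p + p²)
s(186, -76) - 1*13612 = 186*(1 + 186) - 1*13612 = 186*187 - 13612 = 34782 - 13612 = 21170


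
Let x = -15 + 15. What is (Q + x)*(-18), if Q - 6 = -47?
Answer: 738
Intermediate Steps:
Q = -41 (Q = 6 - 47 = -41)
x = 0
(Q + x)*(-18) = (-41 + 0)*(-18) = -41*(-18) = 738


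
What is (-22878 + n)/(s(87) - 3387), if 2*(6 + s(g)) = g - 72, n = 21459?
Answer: 946/2257 ≈ 0.41914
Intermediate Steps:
s(g) = -42 + g/2 (s(g) = -6 + (g - 72)/2 = -6 + (-72 + g)/2 = -6 + (-36 + g/2) = -42 + g/2)
(-22878 + n)/(s(87) - 3387) = (-22878 + 21459)/((-42 + (½)*87) - 3387) = -1419/((-42 + 87/2) - 3387) = -1419/(3/2 - 3387) = -1419/(-6771/2) = -1419*(-2/6771) = 946/2257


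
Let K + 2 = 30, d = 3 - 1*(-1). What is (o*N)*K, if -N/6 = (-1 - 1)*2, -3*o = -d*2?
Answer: 1792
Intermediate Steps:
d = 4 (d = 3 + 1 = 4)
K = 28 (K = -2 + 30 = 28)
o = 8/3 (o = -(-1*4)*2/3 = -(-4)*2/3 = -1/3*(-8) = 8/3 ≈ 2.6667)
N = 24 (N = -6*(-1 - 1)*2 = -(-12)*2 = -6*(-4) = 24)
(o*N)*K = ((8/3)*24)*28 = 64*28 = 1792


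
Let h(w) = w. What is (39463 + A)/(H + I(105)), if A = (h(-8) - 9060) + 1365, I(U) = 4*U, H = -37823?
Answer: -31760/37403 ≈ -0.84913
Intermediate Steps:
A = -7703 (A = (-8 - 9060) + 1365 = -9068 + 1365 = -7703)
(39463 + A)/(H + I(105)) = (39463 - 7703)/(-37823 + 4*105) = 31760/(-37823 + 420) = 31760/(-37403) = 31760*(-1/37403) = -31760/37403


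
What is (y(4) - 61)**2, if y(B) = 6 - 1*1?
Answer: 3136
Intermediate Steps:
y(B) = 5 (y(B) = 6 - 1 = 5)
(y(4) - 61)**2 = (5 - 61)**2 = (-56)**2 = 3136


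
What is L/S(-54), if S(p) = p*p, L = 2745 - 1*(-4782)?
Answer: 2509/972 ≈ 2.5813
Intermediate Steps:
L = 7527 (L = 2745 + 4782 = 7527)
S(p) = p**2
L/S(-54) = 7527/((-54)**2) = 7527/2916 = 7527*(1/2916) = 2509/972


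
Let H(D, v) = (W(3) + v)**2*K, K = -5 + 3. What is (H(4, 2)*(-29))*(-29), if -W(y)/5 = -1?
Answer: -82418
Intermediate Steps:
W(y) = 5 (W(y) = -5*(-1) = 5)
K = -2
H(D, v) = -2*(5 + v)**2 (H(D, v) = (5 + v)**2*(-2) = -2*(5 + v)**2)
(H(4, 2)*(-29))*(-29) = (-2*(5 + 2)**2*(-29))*(-29) = (-2*7**2*(-29))*(-29) = (-2*49*(-29))*(-29) = -98*(-29)*(-29) = 2842*(-29) = -82418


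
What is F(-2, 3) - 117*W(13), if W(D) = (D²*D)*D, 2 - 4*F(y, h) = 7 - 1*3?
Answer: -6683275/2 ≈ -3.3416e+6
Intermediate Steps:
F(y, h) = -½ (F(y, h) = ½ - (7 - 1*3)/4 = ½ - (7 - 3)/4 = ½ - ¼*4 = ½ - 1 = -½)
W(D) = D⁴ (W(D) = D³*D = D⁴)
F(-2, 3) - 117*W(13) = -½ - 117*13⁴ = -½ - 117*28561 = -½ - 3341637 = -6683275/2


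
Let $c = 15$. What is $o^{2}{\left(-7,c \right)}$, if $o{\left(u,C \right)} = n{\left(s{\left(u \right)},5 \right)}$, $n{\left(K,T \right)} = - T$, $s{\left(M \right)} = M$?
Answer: $25$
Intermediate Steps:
$o{\left(u,C \right)} = -5$ ($o{\left(u,C \right)} = \left(-1\right) 5 = -5$)
$o^{2}{\left(-7,c \right)} = \left(-5\right)^{2} = 25$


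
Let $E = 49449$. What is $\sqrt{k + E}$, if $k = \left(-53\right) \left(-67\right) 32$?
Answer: $\sqrt{163081} \approx 403.83$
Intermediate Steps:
$k = 113632$ ($k = 3551 \cdot 32 = 113632$)
$\sqrt{k + E} = \sqrt{113632 + 49449} = \sqrt{163081}$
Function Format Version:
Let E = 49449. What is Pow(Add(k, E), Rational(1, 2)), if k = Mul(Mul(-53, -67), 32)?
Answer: Pow(163081, Rational(1, 2)) ≈ 403.83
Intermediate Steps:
k = 113632 (k = Mul(3551, 32) = 113632)
Pow(Add(k, E), Rational(1, 2)) = Pow(Add(113632, 49449), Rational(1, 2)) = Pow(163081, Rational(1, 2))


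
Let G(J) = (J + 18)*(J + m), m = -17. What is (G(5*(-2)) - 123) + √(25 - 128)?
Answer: -339 + I*√103 ≈ -339.0 + 10.149*I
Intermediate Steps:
G(J) = (-17 + J)*(18 + J) (G(J) = (J + 18)*(J - 17) = (18 + J)*(-17 + J) = (-17 + J)*(18 + J))
(G(5*(-2)) - 123) + √(25 - 128) = ((-306 + 5*(-2) + (5*(-2))²) - 123) + √(25 - 128) = ((-306 - 10 + (-10)²) - 123) + √(-103) = ((-306 - 10 + 100) - 123) + I*√103 = (-216 - 123) + I*√103 = -339 + I*√103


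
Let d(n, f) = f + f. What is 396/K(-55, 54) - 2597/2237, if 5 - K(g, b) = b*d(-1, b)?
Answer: -16018571/13034999 ≈ -1.2289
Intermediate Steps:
d(n, f) = 2*f
K(g, b) = 5 - 2*b**2 (K(g, b) = 5 - b*2*b = 5 - 2*b**2)
396/K(-55, 54) - 2597/2237 = 396/(5 - 2*54**2) - 2597/2237 = 396/(5 - 2*2916) - 2597*1/2237 = 396/(5 - 5832) - 2597/2237 = 396/(-5827) - 2597/2237 = 396*(-1/5827) - 2597/2237 = -396/5827 - 2597/2237 = -16018571/13034999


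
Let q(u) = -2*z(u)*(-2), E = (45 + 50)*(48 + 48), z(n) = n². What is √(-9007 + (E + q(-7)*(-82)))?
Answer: I*√15959 ≈ 126.33*I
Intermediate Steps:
E = 9120 (E = 95*96 = 9120)
q(u) = 4*u² (q(u) = -2*u²*(-2) = 4*u²)
√(-9007 + (E + q(-7)*(-82))) = √(-9007 + (9120 + (4*(-7)²)*(-82))) = √(-9007 + (9120 + (4*49)*(-82))) = √(-9007 + (9120 + 196*(-82))) = √(-9007 + (9120 - 16072)) = √(-9007 - 6952) = √(-15959) = I*√15959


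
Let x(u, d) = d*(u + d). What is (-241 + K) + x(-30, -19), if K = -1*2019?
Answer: -1329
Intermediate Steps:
x(u, d) = d*(d + u)
K = -2019
(-241 + K) + x(-30, -19) = (-241 - 2019) - 19*(-19 - 30) = -2260 - 19*(-49) = -2260 + 931 = -1329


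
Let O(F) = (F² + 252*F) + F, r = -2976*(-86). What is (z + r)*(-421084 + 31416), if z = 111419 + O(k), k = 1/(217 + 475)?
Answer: -17136942029644349/119716 ≈ -1.4315e+11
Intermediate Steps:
r = 255936
k = 1/692 ≈ 0.0014451
O(F) = F² + 253*F
z = 53354723093/478864 (z = 111419 + (253 + 1/692)/692 = 111419 + (1/692)*(175077/692) = 111419 + 175077/478864 = 53354723093/478864 ≈ 1.1142e+5)
(z + r)*(-421084 + 31416) = (53354723093/478864 + 255936)*(-421084 + 31416) = (175913259797/478864)*(-389668) = -17136942029644349/119716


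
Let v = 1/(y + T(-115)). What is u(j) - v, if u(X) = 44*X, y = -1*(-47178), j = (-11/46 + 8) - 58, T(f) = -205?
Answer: -2388201289/1080379 ≈ -2210.5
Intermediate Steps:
j = -2311/46 (j = (-11*1/46 + 8) - 58 = (-11/46 + 8) - 58 = 357/46 - 58 = -2311/46 ≈ -50.239)
y = 47178
v = 1/46973 (v = 1/(47178 - 205) = 1/46973 ≈ 2.1289e-5)
u(j) - v = 44*(-2311/46) - 1*1/46973 = -50842/23 - 1/46973 = -2388201289/1080379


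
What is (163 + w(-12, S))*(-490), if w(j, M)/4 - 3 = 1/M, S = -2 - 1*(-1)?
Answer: -83790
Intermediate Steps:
S = -1 (S = -2 + 1 = -1)
w(j, M) = 12 + 4/M
(163 + w(-12, S))*(-490) = (163 + (12 + 4/(-1)))*(-490) = (163 + (12 + 4*(-1)))*(-490) = (163 + (12 - 4))*(-490) = (163 + 8)*(-490) = 171*(-490) = -83790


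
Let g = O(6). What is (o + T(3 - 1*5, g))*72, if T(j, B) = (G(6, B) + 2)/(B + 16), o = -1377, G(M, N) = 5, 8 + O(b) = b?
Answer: -99108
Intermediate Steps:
O(b) = -8 + b
g = -2 (g = -8 + 6 = -2)
T(j, B) = 7/(16 + B) (T(j, B) = (5 + 2)/(B + 16) = 7/(16 + B))
(o + T(3 - 1*5, g))*72 = (-1377 + 7/(16 - 2))*72 = (-1377 + 7/14)*72 = (-1377 + 7*(1/14))*72 = (-1377 + ½)*72 = -2753/2*72 = -99108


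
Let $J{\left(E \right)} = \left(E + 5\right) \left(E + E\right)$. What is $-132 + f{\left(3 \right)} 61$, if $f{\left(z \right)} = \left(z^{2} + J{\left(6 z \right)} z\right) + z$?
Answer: $152124$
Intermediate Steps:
$J{\left(E \right)} = 2 E \left(5 + E\right)$ ($J{\left(E \right)} = \left(5 + E\right) 2 E = 2 E \left(5 + E\right)$)
$f{\left(z \right)} = z + z^{2} + 12 z^{2} \left(5 + 6 z\right)$ ($f{\left(z \right)} = \left(z^{2} + 2 \cdot 6 z \left(5 + 6 z\right) z\right) + z = \left(z^{2} + 12 z \left(5 + 6 z\right) z\right) + z = \left(z^{2} + 12 z^{2} \left(5 + 6 z\right)\right) + z = z + z^{2} + 12 z^{2} \left(5 + 6 z\right)$)
$-132 + f{\left(3 \right)} 61 = -132 + 3 \left(1 + 61 \cdot 3 + 72 \cdot 3^{2}\right) 61 = -132 + 3 \left(1 + 183 + 72 \cdot 9\right) 61 = -132 + 3 \left(1 + 183 + 648\right) 61 = -132 + 3 \cdot 832 \cdot 61 = -132 + 2496 \cdot 61 = -132 + 152256 = 152124$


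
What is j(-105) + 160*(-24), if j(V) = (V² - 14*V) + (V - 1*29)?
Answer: 8521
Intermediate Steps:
j(V) = -29 + V² - 13*V (j(V) = (V² - 14*V) + (V - 29) = (V² - 14*V) + (-29 + V) = -29 + V² - 13*V)
j(-105) + 160*(-24) = (-29 + (-105)² - 13*(-105)) + 160*(-24) = (-29 + 11025 + 1365) - 3840 = 12361 - 3840 = 8521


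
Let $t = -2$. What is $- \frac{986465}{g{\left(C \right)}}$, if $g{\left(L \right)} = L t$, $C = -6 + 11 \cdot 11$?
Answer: $\frac{197293}{46} \approx 4289.0$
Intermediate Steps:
$C = 115$ ($C = -6 + 121 = 115$)
$g{\left(L \right)} = - 2 L$ ($g{\left(L \right)} = L \left(-2\right) = - 2 L$)
$- \frac{986465}{g{\left(C \right)}} = - \frac{986465}{\left(-2\right) 115} = - \frac{986465}{-230} = \left(-986465\right) \left(- \frac{1}{230}\right) = \frac{197293}{46}$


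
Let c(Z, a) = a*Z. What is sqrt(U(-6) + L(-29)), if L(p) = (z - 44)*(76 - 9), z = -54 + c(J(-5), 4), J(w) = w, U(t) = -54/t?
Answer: I*sqrt(7897) ≈ 88.865*I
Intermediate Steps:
c(Z, a) = Z*a
z = -74 (z = -54 - 5*4 = -54 - 20 = -74)
L(p) = -7906 (L(p) = (-74 - 44)*(76 - 9) = -118*67 = -7906)
sqrt(U(-6) + L(-29)) = sqrt(-54/(-6) - 7906) = sqrt(-54*(-1/6) - 7906) = sqrt(9 - 7906) = sqrt(-7897) = I*sqrt(7897)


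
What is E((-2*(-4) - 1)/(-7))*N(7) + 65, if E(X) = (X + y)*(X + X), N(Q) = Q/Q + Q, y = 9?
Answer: -63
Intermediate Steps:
N(Q) = 1 + Q
E(X) = 2*X*(9 + X) (E(X) = (X + 9)*(X + X) = (9 + X)*(2*X) = 2*X*(9 + X))
E((-2*(-4) - 1)/(-7))*N(7) + 65 = (2*((-2*(-4) - 1)/(-7))*(9 + (-2*(-4) - 1)/(-7)))*(1 + 7) + 65 = (2*((8 - 1)*(-⅐))*(9 + (8 - 1)*(-⅐)))*8 + 65 = (2*(7*(-⅐))*(9 + 7*(-⅐)))*8 + 65 = (2*(-1)*(9 - 1))*8 + 65 = (2*(-1)*8)*8 + 65 = -16*8 + 65 = -128 + 65 = -63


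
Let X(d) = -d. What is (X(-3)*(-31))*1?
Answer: -93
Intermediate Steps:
(X(-3)*(-31))*1 = (-1*(-3)*(-31))*1 = (3*(-31))*1 = -93*1 = -93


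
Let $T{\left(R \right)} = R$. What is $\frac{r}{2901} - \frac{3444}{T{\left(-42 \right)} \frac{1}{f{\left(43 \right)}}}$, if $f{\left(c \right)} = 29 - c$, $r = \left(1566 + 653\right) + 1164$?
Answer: $- \frac{3326965}{2901} \approx -1146.8$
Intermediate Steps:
$r = 3383$ ($r = 2219 + 1164 = 3383$)
$\frac{r}{2901} - \frac{3444}{T{\left(-42 \right)} \frac{1}{f{\left(43 \right)}}} = \frac{3383}{2901} - \frac{3444}{\left(-42\right) \frac{1}{29 - 43}} = 3383 \cdot \frac{1}{2901} - \frac{3444}{\left(-42\right) \frac{1}{29 - 43}} = \frac{3383}{2901} - \frac{3444}{\left(-42\right) \frac{1}{-14}} = \frac{3383}{2901} - \frac{3444}{\left(-42\right) \left(- \frac{1}{14}\right)} = \frac{3383}{2901} - \frac{3444}{3} = \frac{3383}{2901} - 1148 = - \frac{3326965}{2901}$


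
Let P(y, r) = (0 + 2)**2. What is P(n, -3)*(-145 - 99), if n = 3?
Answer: -976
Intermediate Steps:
P(y, r) = 4 (P(y, r) = 2**2 = 4)
P(n, -3)*(-145 - 99) = 4*(-145 - 99) = 4*(-244) = -976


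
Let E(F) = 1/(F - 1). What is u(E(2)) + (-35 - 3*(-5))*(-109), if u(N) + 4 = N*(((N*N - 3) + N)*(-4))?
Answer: 2180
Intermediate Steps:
E(F) = 1/(-1 + F)
u(N) = -4 + N*(12 - 4*N - 4*N²) (u(N) = -4 + N*(((N*N - 3) + N)*(-4)) = -4 + N*(((N² - 3) + N)*(-4)) = -4 + N*(((-3 + N²) + N)*(-4)) = -4 + N*((-3 + N + N²)*(-4)) = -4 + N*(12 - 4*N - 4*N²))
u(E(2)) + (-35 - 3*(-5))*(-109) = (-4 - 4/(-1 + 2)² - 4/(-1 + 2)³ + 12/(-1 + 2)) + (-35 - 3*(-5))*(-109) = (-4 - 4*(1/1)² - 4*(1/1)³ + 12/1) + (-35 - (-15))*(-109) = (-4 - 4*1² - 4*1³ + 12*1) + (-35 - 1*(-15))*(-109) = (-4 - 4*1 - 4*1 + 12) + (-35 + 15)*(-109) = (-4 - 4 - 4 + 12) - 20*(-109) = 0 + 2180 = 2180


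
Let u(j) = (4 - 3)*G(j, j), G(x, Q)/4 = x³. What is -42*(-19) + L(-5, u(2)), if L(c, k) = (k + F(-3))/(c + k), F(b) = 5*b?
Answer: 21563/27 ≈ 798.63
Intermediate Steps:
G(x, Q) = 4*x³
u(j) = 4*j³ (u(j) = (4 - 3)*(4*j³) = 1*(4*j³) = 4*j³)
L(c, k) = (-15 + k)/(c + k) (L(c, k) = (k + 5*(-3))/(c + k) = (k - 15)/(c + k) = (-15 + k)/(c + k))
-42*(-19) + L(-5, u(2)) = -42*(-19) + (-15 + 4*2³)/(-5 + 4*2³) = 798 + (-15 + 4*8)/(-5 + 4*8) = 798 + (-15 + 32)/(-5 + 32) = 798 + 17/27 = 21563/27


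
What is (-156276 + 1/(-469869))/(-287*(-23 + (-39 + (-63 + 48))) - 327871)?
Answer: 73429247845/143672783868 ≈ 0.51109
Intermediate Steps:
(-156276 + 1/(-469869))/(-287*(-23 + (-39 + (-63 + 48))) - 327871) = (-156276 - 1/469869)/(-287*(-23 + (-39 - 15)) - 327871) = -73429247845/(469869*(-287*(-23 - 54) - 327871)) = -73429247845/(469869*(-287*(-77) - 327871)) = -73429247845/(469869*(22099 - 327871)) = -73429247845/469869/(-305772) = -73429247845/469869*(-1/305772) = 73429247845/143672783868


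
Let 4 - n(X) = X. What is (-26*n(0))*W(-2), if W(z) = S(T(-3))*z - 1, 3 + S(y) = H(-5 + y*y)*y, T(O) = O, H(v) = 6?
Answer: -4264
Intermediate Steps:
n(X) = 4 - X
S(y) = -3 + 6*y
W(z) = -1 - 21*z (W(z) = (-3 + 6*(-3))*z - 1 = (-3 - 18)*z - 1 = -21*z - 1 = -1 - 21*z)
(-26*n(0))*W(-2) = (-26*(4 - 1*0))*(-1 - 21*(-2)) = (-26*(4 + 0))*(-1 + 42) = -26*4*41 = -104*41 = -4264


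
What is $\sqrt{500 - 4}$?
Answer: $4 \sqrt{31} \approx 22.271$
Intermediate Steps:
$\sqrt{500 - 4} = \sqrt{496} = 4 \sqrt{31}$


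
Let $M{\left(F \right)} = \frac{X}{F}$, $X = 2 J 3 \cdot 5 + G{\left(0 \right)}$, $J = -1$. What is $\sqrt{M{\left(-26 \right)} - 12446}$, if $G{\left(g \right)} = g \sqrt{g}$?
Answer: $\frac{i \sqrt{2103179}}{13} \approx 111.56 i$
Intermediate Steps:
$G{\left(g \right)} = g^{\frac{3}{2}}$
$X = -30$ ($X = 2 \left(-1\right) 3 \cdot 5 + 0^{\frac{3}{2}} = 2 \left(\left(-3\right) 5\right) + 0 = 2 \left(-15\right) + 0 = -30 + 0 = -30$)
$M{\left(F \right)} = - \frac{30}{F}$
$\sqrt{M{\left(-26 \right)} - 12446} = \sqrt{- \frac{30}{-26} - 12446} = \sqrt{\left(-30\right) \left(- \frac{1}{26}\right) - 12446} = \sqrt{\frac{15}{13} - 12446} = \sqrt{- \frac{161783}{13}} = \frac{i \sqrt{2103179}}{13}$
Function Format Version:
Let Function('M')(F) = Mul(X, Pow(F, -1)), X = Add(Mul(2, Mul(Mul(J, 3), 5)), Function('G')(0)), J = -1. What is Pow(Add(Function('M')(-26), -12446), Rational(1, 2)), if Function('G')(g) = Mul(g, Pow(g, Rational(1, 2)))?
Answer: Mul(Rational(1, 13), I, Pow(2103179, Rational(1, 2))) ≈ Mul(111.56, I)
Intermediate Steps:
Function('G')(g) = Pow(g, Rational(3, 2))
X = -30 (X = Add(Mul(2, Mul(Mul(-1, 3), 5)), Pow(0, Rational(3, 2))) = Add(Mul(2, Mul(-3, 5)), 0) = Add(Mul(2, -15), 0) = Add(-30, 0) = -30)
Function('M')(F) = Mul(-30, Pow(F, -1))
Pow(Add(Function('M')(-26), -12446), Rational(1, 2)) = Pow(Add(Mul(-30, Pow(-26, -1)), -12446), Rational(1, 2)) = Pow(Add(Mul(-30, Rational(-1, 26)), -12446), Rational(1, 2)) = Pow(Add(Rational(15, 13), -12446), Rational(1, 2)) = Pow(Rational(-161783, 13), Rational(1, 2)) = Mul(Rational(1, 13), I, Pow(2103179, Rational(1, 2)))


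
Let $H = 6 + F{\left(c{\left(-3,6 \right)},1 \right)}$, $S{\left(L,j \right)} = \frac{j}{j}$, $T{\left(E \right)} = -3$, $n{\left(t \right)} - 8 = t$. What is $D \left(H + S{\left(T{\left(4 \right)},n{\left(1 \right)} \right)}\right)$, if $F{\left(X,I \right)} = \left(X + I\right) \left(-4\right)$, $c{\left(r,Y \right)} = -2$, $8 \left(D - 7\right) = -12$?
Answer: $\frac{121}{2} \approx 60.5$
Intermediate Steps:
$D = \frac{11}{2}$ ($D = 7 + \frac{1}{8} \left(-12\right) = 7 - \frac{3}{2} = \frac{11}{2} \approx 5.5$)
$n{\left(t \right)} = 8 + t$
$F{\left(X,I \right)} = - 4 I - 4 X$ ($F{\left(X,I \right)} = \left(I + X\right) \left(-4\right) = - 4 I - 4 X$)
$S{\left(L,j \right)} = 1$
$H = 10$ ($H = 6 - -4 = 6 + \left(-4 + 8\right) = 6 + 4 = 10$)
$D \left(H + S{\left(T{\left(4 \right)},n{\left(1 \right)} \right)}\right) = \frac{11 \left(10 + 1\right)}{2} = \frac{11}{2} \cdot 11 = \frac{121}{2}$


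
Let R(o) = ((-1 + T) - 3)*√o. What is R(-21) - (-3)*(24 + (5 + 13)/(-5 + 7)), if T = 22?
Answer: 99 + 18*I*√21 ≈ 99.0 + 82.486*I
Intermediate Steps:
R(o) = 18*√o (R(o) = ((-1 + 22) - 3)*√o = (21 - 3)*√o = 18*√o)
R(-21) - (-3)*(24 + (5 + 13)/(-5 + 7)) = 18*√(-21) - (-3)*(24 + (5 + 13)/(-5 + 7)) = 18*(I*√21) - (-3)*(24 + 18/2) = 18*I*√21 - (-3)*(24 + 18*(½)) = 18*I*√21 - (-3)*(24 + 9) = 18*I*√21 - (-3)*33 = 18*I*√21 - 1*(-99) = 18*I*√21 + 99 = 99 + 18*I*√21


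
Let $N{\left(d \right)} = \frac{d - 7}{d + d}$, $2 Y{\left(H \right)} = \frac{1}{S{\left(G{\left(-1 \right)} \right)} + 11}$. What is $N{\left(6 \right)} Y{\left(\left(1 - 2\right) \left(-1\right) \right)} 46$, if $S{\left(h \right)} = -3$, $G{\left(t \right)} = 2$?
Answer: $- \frac{23}{96} \approx -0.23958$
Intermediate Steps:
$Y{\left(H \right)} = \frac{1}{16}$ ($Y{\left(H \right)} = \frac{1}{2 \left(-3 + 11\right)} = \frac{1}{2 \cdot 8} = \frac{1}{2} \cdot \frac{1}{8} = \frac{1}{16}$)
$N{\left(d \right)} = \frac{-7 + d}{2 d}$
$N{\left(6 \right)} Y{\left(\left(1 - 2\right) \left(-1\right) \right)} 46 = \frac{-7 + 6}{2 \cdot 6} \cdot \frac{1}{16} \cdot 46 = \frac{1}{2} \cdot \frac{1}{6} \left(-1\right) \frac{1}{16} \cdot 46 = \left(- \frac{1}{12}\right) \frac{1}{16} \cdot 46 = \left(- \frac{1}{192}\right) 46 = - \frac{23}{96}$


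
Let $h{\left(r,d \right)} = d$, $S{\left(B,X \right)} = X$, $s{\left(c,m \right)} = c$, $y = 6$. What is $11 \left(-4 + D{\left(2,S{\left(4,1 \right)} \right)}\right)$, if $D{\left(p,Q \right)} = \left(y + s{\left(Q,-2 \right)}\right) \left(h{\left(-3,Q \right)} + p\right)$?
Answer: $187$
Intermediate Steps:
$D{\left(p,Q \right)} = \left(6 + Q\right) \left(Q + p\right)$
$11 \left(-4 + D{\left(2,S{\left(4,1 \right)} \right)}\right) = 11 \left(-4 + \left(1^{2} + 6 \cdot 1 + 6 \cdot 2 + 1 \cdot 2\right)\right) = 11 \left(-4 + \left(1 + 6 + 12 + 2\right)\right) = 11 \left(-4 + 21\right) = 11 \cdot 17 = 187$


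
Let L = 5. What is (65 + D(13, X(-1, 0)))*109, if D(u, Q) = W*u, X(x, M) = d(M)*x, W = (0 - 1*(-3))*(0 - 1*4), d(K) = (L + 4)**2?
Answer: -9919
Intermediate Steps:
d(K) = 81 (d(K) = (5 + 4)**2 = 9**2 = 81)
W = -12 (W = (0 + 3)*(0 - 4) = 3*(-4) = -12)
X(x, M) = 81*x
D(u, Q) = -12*u
(65 + D(13, X(-1, 0)))*109 = (65 - 12*13)*109 = (65 - 156)*109 = -91*109 = -9919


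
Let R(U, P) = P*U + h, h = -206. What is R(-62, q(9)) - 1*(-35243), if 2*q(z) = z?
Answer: 34758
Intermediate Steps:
q(z) = z/2
R(U, P) = -206 + P*U (R(U, P) = P*U - 206 = -206 + P*U)
R(-62, q(9)) - 1*(-35243) = (-206 + ((½)*9)*(-62)) - 1*(-35243) = (-206 + (9/2)*(-62)) + 35243 = (-206 - 279) + 35243 = -485 + 35243 = 34758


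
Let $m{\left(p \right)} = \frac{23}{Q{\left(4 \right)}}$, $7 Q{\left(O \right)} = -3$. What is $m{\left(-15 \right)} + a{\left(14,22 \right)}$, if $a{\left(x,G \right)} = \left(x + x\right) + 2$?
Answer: $- \frac{71}{3} \approx -23.667$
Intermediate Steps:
$Q{\left(O \right)} = - \frac{3}{7}$ ($Q{\left(O \right)} = \frac{1}{7} \left(-3\right) = - \frac{3}{7}$)
$a{\left(x,G \right)} = 2 + 2 x$ ($a{\left(x,G \right)} = 2 x + 2 = 2 + 2 x$)
$m{\left(p \right)} = - \frac{161}{3}$ ($m{\left(p \right)} = \frac{23}{- \frac{3}{7}} = 23 \left(- \frac{7}{3}\right) = - \frac{161}{3}$)
$m{\left(-15 \right)} + a{\left(14,22 \right)} = - \frac{161}{3} + \left(2 + 2 \cdot 14\right) = - \frac{161}{3} + \left(2 + 28\right) = - \frac{161}{3} + 30 = - \frac{71}{3}$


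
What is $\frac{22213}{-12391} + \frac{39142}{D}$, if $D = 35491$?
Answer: $- \frac{303353061}{439768981} \approx -0.6898$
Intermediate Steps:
$\frac{22213}{-12391} + \frac{39142}{D} = \frac{22213}{-12391} + \frac{39142}{35491} = 22213 \left(- \frac{1}{12391}\right) + 39142 \cdot \frac{1}{35491} = - \frac{22213}{12391} + \frac{39142}{35491} = - \frac{303353061}{439768981}$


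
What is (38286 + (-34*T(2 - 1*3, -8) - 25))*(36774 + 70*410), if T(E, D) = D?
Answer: 2522909642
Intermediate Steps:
(38286 + (-34*T(2 - 1*3, -8) - 25))*(36774 + 70*410) = (38286 + (-34*(-8) - 25))*(36774 + 70*410) = (38286 + (272 - 25))*(36774 + 28700) = (38286 + 247)*65474 = 38533*65474 = 2522909642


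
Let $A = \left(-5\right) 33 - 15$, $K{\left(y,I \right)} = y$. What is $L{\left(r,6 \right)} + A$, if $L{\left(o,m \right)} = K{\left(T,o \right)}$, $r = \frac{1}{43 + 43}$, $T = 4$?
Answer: $-176$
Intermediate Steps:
$r = \frac{1}{86} \approx 0.011628$
$L{\left(o,m \right)} = 4$
$A = -180$ ($A = -165 - 15 = -180$)
$L{\left(r,6 \right)} + A = 4 - 180 = -176$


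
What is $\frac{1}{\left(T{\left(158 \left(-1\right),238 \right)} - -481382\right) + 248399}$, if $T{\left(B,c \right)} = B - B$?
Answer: $\frac{1}{729781} \approx 1.3703 \cdot 10^{-6}$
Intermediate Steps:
$T{\left(B,c \right)} = 0$
$\frac{1}{\left(T{\left(158 \left(-1\right),238 \right)} - -481382\right) + 248399} = \frac{1}{\left(0 - -481382\right) + 248399} = \frac{1}{\left(0 + 481382\right) + 248399} = \frac{1}{481382 + 248399} = \frac{1}{729781}$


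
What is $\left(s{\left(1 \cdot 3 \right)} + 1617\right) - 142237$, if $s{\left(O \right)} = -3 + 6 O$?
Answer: $-140605$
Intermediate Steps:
$\left(s{\left(1 \cdot 3 \right)} + 1617\right) - 142237 = \left(\left(-3 + 6 \cdot 1 \cdot 3\right) + 1617\right) - 142237 = \left(\left(-3 + 6 \cdot 3\right) + 1617\right) - 142237 = \left(\left(-3 + 18\right) + 1617\right) - 142237 = \left(15 + 1617\right) - 142237 = 1632 - 142237 = -140605$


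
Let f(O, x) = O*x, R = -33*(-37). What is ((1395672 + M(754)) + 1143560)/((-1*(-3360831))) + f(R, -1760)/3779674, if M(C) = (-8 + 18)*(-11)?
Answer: 395793670078/2117140924849 ≈ 0.18695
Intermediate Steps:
R = 1221
M(C) = -110 (M(C) = 10*(-11) = -110)
((1395672 + M(754)) + 1143560)/((-1*(-3360831))) + f(R, -1760)/3779674 = ((1395672 - 110) + 1143560)/((-1*(-3360831))) + (1221*(-1760))/3779674 = (1395562 + 1143560)/3360831 - 2148960*1/3779674 = 2539122*(1/3360831) - 1074480/1889837 = 846374/1120277 - 1074480/1889837 = 395793670078/2117140924849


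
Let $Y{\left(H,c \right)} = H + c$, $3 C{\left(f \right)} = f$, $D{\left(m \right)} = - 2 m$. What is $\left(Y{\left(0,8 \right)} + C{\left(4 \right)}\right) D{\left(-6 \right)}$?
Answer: $112$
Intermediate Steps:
$C{\left(f \right)} = \frac{f}{3}$
$\left(Y{\left(0,8 \right)} + C{\left(4 \right)}\right) D{\left(-6 \right)} = \left(\left(0 + 8\right) + \frac{1}{3} \cdot 4\right) \left(\left(-2\right) \left(-6\right)\right) = \left(8 + \frac{4}{3}\right) 12 = \frac{28}{3} \cdot 12 = 112$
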